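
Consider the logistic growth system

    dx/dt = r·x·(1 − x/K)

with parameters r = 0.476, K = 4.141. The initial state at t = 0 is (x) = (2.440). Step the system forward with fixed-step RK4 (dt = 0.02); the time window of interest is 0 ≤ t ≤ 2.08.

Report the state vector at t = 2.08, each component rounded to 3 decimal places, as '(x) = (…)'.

t=0.000: state=(2.440)
step 1 (dt=0.02): k1=(0.477), k2=(0.477), k3=(0.477), k4=(0.476); state += dt/6·(k1+2k2+2k3+k4)
t=0.020: state=(2.450)
t=0.040: state=(2.459)
t=0.060: state=(2.469)
continuing one RK4 step at a time; state shown every 5 steps (Δt=0.1):
t=0.100: state=(2.487)
t=0.200: state=(2.535)
t=0.300: state=(2.581)
t=0.400: state=(2.627)
t=0.500: state=(2.673)
t=0.600: state=(2.717)
t=0.700: state=(2.761)
t=0.800: state=(2.805)
t=0.900: state=(2.848)
t=1.000: state=(2.890)
t=1.100: state=(2.931)
t=1.200: state=(2.971)
t=1.300: state=(3.011)
t=1.400: state=(3.049)
t=1.500: state=(3.087)
t=1.600: state=(3.124)
t=1.700: state=(3.160)
t=1.800: state=(3.195)
t=1.900: state=(3.230)
t=2.000: state=(3.263)
t=2.080: state=(3.289)

(x) = (3.289)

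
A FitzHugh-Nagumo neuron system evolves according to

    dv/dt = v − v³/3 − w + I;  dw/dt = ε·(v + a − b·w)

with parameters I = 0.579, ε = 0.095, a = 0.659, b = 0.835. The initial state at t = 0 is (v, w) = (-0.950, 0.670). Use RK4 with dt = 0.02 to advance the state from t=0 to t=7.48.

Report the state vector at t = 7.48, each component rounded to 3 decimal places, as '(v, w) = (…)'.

t=0.000: state=(-0.950, 0.670)
step 1 (dt=0.02): k1=(-0.755, -0.081), k2=(-0.755, -0.081), k3=(-0.755, -0.081), k4=(-0.755, -0.082); state += dt/6·(k1+2k2+2k3+k4)
t=0.020: state=(-0.965, 0.668)
t=0.040: state=(-0.980, 0.667)
t=0.060: state=(-0.995, 0.665)
continuing one RK4 step at a time; state shown every 25 steps (Δt=0.5):
t=0.500: state=(-1.302, 0.622)
t=1.000: state=(-1.533, 0.562)
t=1.500: state=(-1.632, 0.496)
t=2.000: state=(-1.653, 0.431)
t=2.500: state=(-1.641, 0.368)
t=3.000: state=(-1.615, 0.309)
t=3.500: state=(-1.583, 0.253)
t=4.000: state=(-1.550, 0.201)
t=4.500: state=(-1.515, 0.152)
t=5.000: state=(-1.479, 0.107)
t=5.500: state=(-1.443, 0.066)
t=6.000: state=(-1.407, 0.028)
t=6.500: state=(-1.370, -0.007)
t=7.000: state=(-1.333, -0.039)
t=7.480: state=(-1.297, -0.067)

(v, w) = (-1.297, -0.067)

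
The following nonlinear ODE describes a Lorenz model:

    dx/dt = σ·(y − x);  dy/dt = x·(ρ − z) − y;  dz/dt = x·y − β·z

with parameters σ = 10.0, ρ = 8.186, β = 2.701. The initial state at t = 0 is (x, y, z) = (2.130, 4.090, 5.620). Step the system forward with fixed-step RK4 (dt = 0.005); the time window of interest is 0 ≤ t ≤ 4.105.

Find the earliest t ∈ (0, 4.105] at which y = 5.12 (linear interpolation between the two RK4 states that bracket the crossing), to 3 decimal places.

t = 0.217

t=0.000: state=(2.130, 4.090, 5.620)
step 1 (dt=0.005): k1=(19.600, 1.376, -6.468), k2=(19.144, 1.533, -6.216), k3=(19.160, 1.528, -6.222), k4=(18.718, 1.683, -5.975); state += dt/6·(k1+2k2+2k3+k4)
t=0.005: state=(2.226, 4.098, 5.589)
t=0.010: state=(2.317, 4.107, 5.560)
t=0.015: state=(2.405, 4.117, 5.534)
continuing one RK4 step at a time; state shown every 40 steps (Δt=0.2):
t=0.200: state=(4.311, 5.028, 5.752)
t=0.215: state=(4.416, 5.108, 5.848)
next step: t=0.220: state=(4.451, 5.134, 5.883) — y has crossed 5.12
linear interpolation between t=0.215 (5.10843) and t=0.220 (5.13427) → t≈0.217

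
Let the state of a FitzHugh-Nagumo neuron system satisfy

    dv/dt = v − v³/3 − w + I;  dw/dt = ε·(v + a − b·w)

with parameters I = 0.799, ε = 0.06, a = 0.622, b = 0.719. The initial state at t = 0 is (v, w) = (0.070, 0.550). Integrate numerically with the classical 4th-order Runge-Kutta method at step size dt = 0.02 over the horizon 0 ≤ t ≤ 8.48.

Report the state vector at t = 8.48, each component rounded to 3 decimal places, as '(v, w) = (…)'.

t=0.000: state=(0.070, 0.550)
step 1 (dt=0.02): k1=(0.319, 0.018), k2=(0.322, 0.018), k3=(0.322, 0.018), k4=(0.325, 0.018); state += dt/6·(k1+2k2+2k3+k4)
t=0.020: state=(0.076, 0.550)
t=0.040: state=(0.083, 0.551)
t=0.060: state=(0.090, 0.551)
continuing one RK4 step at a time; state shown every 25 steps (Δt=0.5):
t=0.500: state=(0.273, 0.562)
t=1.000: state=(0.582, 0.580)
t=1.500: state=(0.990, 0.610)
t=2.000: state=(1.380, 0.651)
t=2.500: state=(1.618, 0.700)
t=3.000: state=(1.710, 0.753)
t=3.500: state=(1.728, 0.807)
t=4.000: state=(1.718, 0.859)
t=4.500: state=(1.698, 0.910)
t=5.000: state=(1.674, 0.959)
t=5.500: state=(1.648, 1.006)
t=6.000: state=(1.622, 1.052)
t=6.500: state=(1.595, 1.096)
t=7.000: state=(1.568, 1.138)
t=7.500: state=(1.540, 1.178)
t=8.000: state=(1.511, 1.217)
t=8.480: state=(1.484, 1.252)

(v, w) = (1.484, 1.252)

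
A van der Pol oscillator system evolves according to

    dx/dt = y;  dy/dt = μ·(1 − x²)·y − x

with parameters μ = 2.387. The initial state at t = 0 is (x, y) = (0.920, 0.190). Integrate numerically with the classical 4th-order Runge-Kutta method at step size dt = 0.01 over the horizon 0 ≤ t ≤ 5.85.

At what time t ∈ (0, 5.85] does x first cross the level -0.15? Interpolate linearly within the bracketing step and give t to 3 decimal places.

t=0.000: state=(0.920, 0.190)
step 1 (dt=0.01): k1=(0.190, -0.850), k2=(0.186, -0.854), k3=(0.186, -0.854), k4=(0.181, -0.857); state += dt/6·(k1+2k2+2k3+k4)
t=0.010: state=(0.922, 0.181)
t=0.020: state=(0.924, 0.173)
t=0.030: state=(0.925, 0.164)
continuing one RK4 step at a time; state shown every 20 steps (Δt=0.2):
t=0.200: state=(0.940, 0.010)
t=0.400: state=(0.923, -0.182)
t=0.600: state=(0.866, -0.389)
t=0.800: state=(0.765, -0.634)
t=1.000: state=(0.607, -0.971)
t=1.200: state=(0.363, -1.512)
t=1.400: state=(-0.024, -2.434)
t=1.440: state=(-0.126, -2.673)
next step: t=1.450: state=(-0.153, -2.735) — x has crossed -0.15
linear interpolation between t=1.440 (-0.12574) and t=1.450 (-0.15278) → t≈1.449

t = 1.449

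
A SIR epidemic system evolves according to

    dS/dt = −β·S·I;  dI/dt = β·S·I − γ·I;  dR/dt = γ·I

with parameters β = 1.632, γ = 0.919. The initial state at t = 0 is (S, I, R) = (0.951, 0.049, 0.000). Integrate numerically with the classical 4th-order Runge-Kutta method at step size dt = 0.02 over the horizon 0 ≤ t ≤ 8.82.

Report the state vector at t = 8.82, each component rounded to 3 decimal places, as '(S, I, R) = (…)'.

t=0.000: state=(0.951, 0.049, 0.000)
step 1 (dt=0.02): k1=(-0.076, 0.031, 0.045), k2=(-0.076, 0.031, 0.045), k3=(-0.076, 0.031, 0.045), k4=(-0.077, 0.031, 0.046); state += dt/6·(k1+2k2+2k3+k4)
t=0.020: state=(0.949, 0.050, 0.001)
t=0.040: state=(0.948, 0.050, 0.002)
t=0.060: state=(0.946, 0.051, 0.003)
continuing one RK4 step at a time; state shown every 25 steps (Δt=0.5):
t=0.500: state=(0.908, 0.066, 0.026)
t=1.000: state=(0.853, 0.086, 0.061)
t=1.500: state=(0.789, 0.106, 0.105)
t=2.000: state=(0.718, 0.124, 0.158)
t=2.500: state=(0.646, 0.136, 0.218)
t=3.000: state=(0.576, 0.142, 0.282)
t=3.500: state=(0.513, 0.139, 0.347)
t=4.000: state=(0.460, 0.131, 0.409)
t=4.500: state=(0.415, 0.118, 0.467)
t=5.000: state=(0.379, 0.103, 0.518)
t=5.500: state=(0.351, 0.088, 0.561)
t=6.000: state=(0.329, 0.073, 0.598)
t=6.500: state=(0.311, 0.060, 0.629)
t=7.000: state=(0.298, 0.048, 0.654)
t=7.500: state=(0.288, 0.039, 0.674)
t=8.000: state=(0.279, 0.031, 0.690)
t=8.500: state=(0.273, 0.024, 0.702)
t=8.820: state=(0.270, 0.021, 0.709)

(S, I, R) = (0.270, 0.021, 0.709)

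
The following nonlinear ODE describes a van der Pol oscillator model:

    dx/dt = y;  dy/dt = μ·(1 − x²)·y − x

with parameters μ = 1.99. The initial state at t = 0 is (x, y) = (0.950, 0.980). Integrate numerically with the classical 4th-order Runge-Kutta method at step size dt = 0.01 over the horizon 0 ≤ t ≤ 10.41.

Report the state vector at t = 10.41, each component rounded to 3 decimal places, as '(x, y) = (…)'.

(x, y) = (-1.931, -0.974)

t=0.000: state=(0.950, 0.980)
step 1 (dt=0.01): k1=(0.980, -0.760), k2=(0.976, -0.784), k3=(0.976, -0.784), k4=(0.972, -0.807); state += dt/6·(k1+2k2+2k3+k4)
t=0.010: state=(0.960, 0.972)
t=0.020: state=(0.969, 0.964)
t=0.030: state=(0.979, 0.955)
continuing one RK4 step at a time; state shown every 50 steps (Δt=0.5):
t=0.500: state=(1.274, 0.249)
t=1.000: state=(1.235, -0.345)
t=1.500: state=(0.956, -0.787)
t=2.000: state=(0.365, -1.766)
t=2.500: state=(-1.062, -3.650)
t=3.000: state=(-1.992, -0.205)
t=3.500: state=(-1.910, 0.318)
t=4.000: state=(-1.729, 0.399)
t=4.500: state=(-1.508, 0.495)
t=5.000: state=(-1.219, 0.683)
t=5.500: state=(-0.776, 1.182)
t=6.000: state=(0.166, 2.931)
t=6.500: state=(1.791, 1.848)
t=7.000: state=(1.999, -0.213)
t=7.500: state=(1.846, -0.356)
t=8.000: state=(1.650, -0.430)
t=8.500: state=(1.408, -0.550)
t=9.000: state=(1.078, -0.812)
t=9.500: state=(0.514, -1.608)
t=10.000: state=(-0.817, -3.778)
t=10.410: state=(-1.931, -0.974)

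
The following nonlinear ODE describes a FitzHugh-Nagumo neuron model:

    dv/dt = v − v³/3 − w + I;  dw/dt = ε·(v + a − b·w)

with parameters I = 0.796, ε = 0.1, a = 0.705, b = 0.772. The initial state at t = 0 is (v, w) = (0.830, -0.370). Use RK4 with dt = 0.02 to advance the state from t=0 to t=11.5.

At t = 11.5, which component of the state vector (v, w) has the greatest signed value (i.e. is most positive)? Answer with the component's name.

t=0.000: state=(0.830, -0.370)
step 1 (dt=0.02): k1=(1.805, 0.182), k2=(1.809, 0.184), k3=(1.809, 0.184), k4=(1.812, 0.185); state += dt/6·(k1+2k2+2k3+k4)
t=0.020: state=(0.866, -0.366)
t=0.040: state=(0.902, -0.363)
t=0.060: state=(0.939, -0.359)
continuing one RK4 step at a time; state shown every 25 steps (Δt=0.5):
t=0.500: state=(1.646, -0.259)
t=1.000: state=(1.991, -0.124)
t=1.500: state=(2.041, 0.015)
t=2.000: state=(2.017, 0.149)
t=2.500: state=(1.978, 0.276)
t=3.000: state=(1.937, 0.396)
t=3.500: state=(1.894, 0.509)
t=4.000: state=(1.852, 0.616)
t=4.500: state=(1.809, 0.717)
t=5.000: state=(1.766, 0.812)
t=5.500: state=(1.723, 0.902)
t=6.000: state=(1.679, 0.986)
t=6.500: state=(1.634, 1.064)
t=7.000: state=(1.590, 1.138)
t=7.500: state=(1.544, 1.206)
t=8.000: state=(1.497, 1.269)
t=8.500: state=(1.449, 1.328)
t=9.000: state=(1.400, 1.382)
t=9.500: state=(1.348, 1.432)
t=10.000: state=(1.295, 1.477)
t=10.500: state=(1.238, 1.518)
t=11.000: state=(1.178, 1.554)
t=11.500: state=(1.113, 1.586)
compare at T: v=1.113, w=1.586

largest component: w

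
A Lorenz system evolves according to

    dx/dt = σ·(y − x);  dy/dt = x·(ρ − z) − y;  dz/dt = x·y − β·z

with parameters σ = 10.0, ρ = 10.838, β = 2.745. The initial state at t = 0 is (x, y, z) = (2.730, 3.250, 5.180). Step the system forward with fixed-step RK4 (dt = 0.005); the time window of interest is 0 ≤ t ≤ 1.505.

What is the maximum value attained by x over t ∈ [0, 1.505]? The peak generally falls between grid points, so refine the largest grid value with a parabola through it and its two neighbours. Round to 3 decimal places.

max x = 7.536

t=0.000: state=(2.730, 3.250, 5.180)
step 1 (dt=0.005): k1=(5.200, 12.196, -5.347), k2=(5.375, 12.276, -5.184), k3=(5.373, 12.277, -5.183), k4=(5.545, 12.358, -5.019); state += dt/6·(k1+2k2+2k3+k4)
t=0.005: state=(2.757, 3.311, 5.154)
t=0.010: state=(2.785, 3.374, 5.130)
t=0.015: state=(2.816, 3.437, 5.107)
continuing one RK4 step at a time; state shown every 10 steps (Δt=0.05):
t=0.050: state=(3.071, 3.904, 5.000)
t=0.100: state=(3.556, 4.655, 5.021)
t=0.150: state=(4.166, 5.499, 5.295)
t=0.200: state=(4.880, 6.392, 5.877)
t=0.250: state=(5.659, 7.240, 6.811)
t=0.300: state=(6.429, 7.889, 8.089)
t=0.350: state=(7.076, 8.159, 9.606)
t=0.400: state=(7.469, 7.920, 11.131)
t=0.450: state=(7.504, 7.184, 12.366)
t=0.500: state=(7.161, 6.141, 13.073)
t=0.550: state=(6.526, 5.059, 13.186)
t=0.600: state=(5.748, 4.155, 12.809)
t=0.650: state=(4.977, 3.522, 12.119)
t=0.700: state=(4.318, 3.152, 11.282)
t=0.750: state=(3.820, 2.995, 10.414)
t=0.800: state=(3.492, 2.998, 9.586)
t=0.850: state=(3.320, 3.123, 8.840)
t=0.900: state=(3.287, 3.344, 8.203)
t=0.950: state=(3.372, 3.651, 7.693)
t=1.000: state=(3.562, 4.037, 7.328)
t=1.050: state=(3.844, 4.495, 7.126)
t=1.100: state=(4.208, 5.008, 7.107)
t=1.150: state=(4.639, 5.552, 7.289)
t=1.200: state=(5.112, 6.082, 7.683)
t=1.250: state=(5.594, 6.533, 8.281)
t=1.300: state=(6.033, 6.833, 9.044)
t=1.350: state=(6.373, 6.914, 9.887)
t=1.400: state=(6.558, 6.746, 10.693)
t=1.450: state=(6.555, 6.353, 11.337)
t=1.500: state=(6.364, 5.817, 11.724)
t=1.505: state=(6.336, 5.760, 11.747)
largest grid value and its neighbours: x(0.425)=7.53459, x(0.430)=7.53620, x(0.435)=7.53390
parabola through these three points peaks at t≈0.430 with x≈7.53621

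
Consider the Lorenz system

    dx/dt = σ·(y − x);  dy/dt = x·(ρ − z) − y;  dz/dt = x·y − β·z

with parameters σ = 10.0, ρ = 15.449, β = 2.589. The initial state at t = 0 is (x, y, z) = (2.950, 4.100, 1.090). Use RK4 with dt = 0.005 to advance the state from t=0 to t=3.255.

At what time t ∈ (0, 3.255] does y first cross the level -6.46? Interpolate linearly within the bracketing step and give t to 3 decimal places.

t=0.000: state=(2.950, 4.100, 1.090)
step 1 (dt=0.005): k1=(11.500, 38.259, 9.273), k2=(12.169, 38.507, 9.616), k3=(12.158, 38.528, 9.622), k4=(12.818, 38.794, 9.978); state += dt/6·(k1+2k2+2k3+k4)
t=0.005: state=(3.011, 4.293, 1.138)
t=0.010: state=(3.078, 4.488, 1.190)
t=0.015: state=(3.152, 4.687, 1.246)
continuing one RK4 step at a time; state shown every 40 steps (Δt=0.2):
t=0.200: state=(9.585, 14.183, 10.303)
t=0.400: state=(8.178, 2.194, 23.166)
t=0.600: state=(0.501, -0.900, 13.810)
t=0.800: state=(-0.730, -1.082, 8.275)
t=1.000: state=(-1.912, -2.922, 5.330)
t=1.140: state=(-4.141, -6.457, 5.366)
next step: t=1.145: state=(-4.258, -6.635, 5.433) — y has crossed -6.46
linear interpolation between t=1.140 (-6.45653) and t=1.145 (-6.63480) → t≈1.140

t = 1.140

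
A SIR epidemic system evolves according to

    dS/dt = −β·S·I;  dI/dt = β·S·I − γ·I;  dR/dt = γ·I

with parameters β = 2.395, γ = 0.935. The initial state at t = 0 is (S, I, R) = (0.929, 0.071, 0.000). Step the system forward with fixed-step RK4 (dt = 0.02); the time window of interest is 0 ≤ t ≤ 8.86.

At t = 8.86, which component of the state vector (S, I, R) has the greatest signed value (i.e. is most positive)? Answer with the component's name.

t=0.000: state=(0.929, 0.071, 0.000)
step 1 (dt=0.02): k1=(-0.158, 0.092, 0.066), k2=(-0.160, 0.092, 0.067), k3=(-0.160, 0.093, 0.067), k4=(-0.162, 0.093, 0.068); state += dt/6·(k1+2k2+2k3+k4)
t=0.020: state=(0.926, 0.073, 0.001)
t=0.040: state=(0.923, 0.075, 0.003)
t=0.060: state=(0.919, 0.077, 0.004)
continuing one RK4 step at a time; state shown every 25 steps (Δt=0.5):
t=0.500: state=(0.826, 0.128, 0.046)
t=1.000: state=(0.680, 0.198, 0.122)
t=1.500: state=(0.517, 0.254, 0.229)
t=2.000: state=(0.376, 0.271, 0.353)
t=2.500: state=(0.274, 0.250, 0.476)
t=3.000: state=(0.208, 0.208, 0.583)
t=3.500: state=(0.167, 0.163, 0.670)
t=4.000: state=(0.141, 0.123, 0.737)
t=4.500: state=(0.124, 0.090, 0.786)
t=5.000: state=(0.113, 0.065, 0.822)
t=5.500: state=(0.106, 0.046, 0.848)
t=6.000: state=(0.101, 0.033, 0.866)
t=6.500: state=(0.098, 0.023, 0.879)
t=7.000: state=(0.095, 0.016, 0.888)
t=7.500: state=(0.094, 0.011, 0.895)
t=8.000: state=(0.093, 0.008, 0.899)
t=8.500: state=(0.092, 0.006, 0.902)
t=8.860: state=(0.092, 0.004, 0.904)
compare at T: S=0.092, I=0.004, R=0.904

largest component: R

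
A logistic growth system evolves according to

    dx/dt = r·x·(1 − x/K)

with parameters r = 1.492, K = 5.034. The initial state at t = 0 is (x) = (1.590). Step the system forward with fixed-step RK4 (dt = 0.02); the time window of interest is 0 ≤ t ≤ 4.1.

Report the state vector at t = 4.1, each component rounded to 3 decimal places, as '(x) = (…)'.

t=0.000: state=(1.590)
step 1 (dt=0.02): k1=(1.623), k2=(1.632), k3=(1.632), k4=(1.641); state += dt/6·(k1+2k2+2k3+k4)
t=0.020: state=(1.623)
t=0.040: state=(1.656)
t=0.060: state=(1.689)
continuing one RK4 step at a time; state shown every 10 steps (Δt=0.2):
t=0.200: state=(1.931)
t=0.400: state=(2.296)
t=0.600: state=(2.671)
t=0.800: state=(3.039)
t=1.000: state=(3.385)
t=1.200: state=(3.697)
t=1.400: state=(3.969)
t=1.600: state=(4.198)
t=1.800: state=(4.386)
t=2.000: state=(4.537)
t=2.200: state=(4.655)
t=2.400: state=(4.748)
t=2.600: state=(4.818)
t=2.800: state=(4.872)
t=3.000: state=(4.913)
t=3.200: state=(4.944)
t=3.400: state=(4.967)
t=3.600: state=(4.984)
t=3.800: state=(4.997)
t=4.000: state=(5.006)
t=4.100: state=(5.010)

(x) = (5.010)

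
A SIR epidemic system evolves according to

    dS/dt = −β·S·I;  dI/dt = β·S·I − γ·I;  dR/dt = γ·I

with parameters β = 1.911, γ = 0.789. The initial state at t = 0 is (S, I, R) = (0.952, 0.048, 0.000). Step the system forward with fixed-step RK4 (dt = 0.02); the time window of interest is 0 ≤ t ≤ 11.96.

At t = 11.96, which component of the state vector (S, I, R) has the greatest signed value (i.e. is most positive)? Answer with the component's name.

t=0.000: state=(0.952, 0.048, 0.000)
step 1 (dt=0.02): k1=(-0.087, 0.049, 0.038), k2=(-0.088, 0.050, 0.038), k3=(-0.088, 0.050, 0.038), k4=(-0.089, 0.050, 0.039); state += dt/6·(k1+2k2+2k3+k4)
t=0.020: state=(0.950, 0.049, 0.001)
t=0.040: state=(0.948, 0.050, 0.002)
t=0.060: state=(0.947, 0.051, 0.002)
continuing one RK4 step at a time; state shown every 25 steps (Δt=0.5):
t=0.500: state=(0.897, 0.078, 0.025)
t=1.000: state=(0.817, 0.120, 0.063)
t=1.500: state=(0.712, 0.168, 0.120)
t=2.000: state=(0.593, 0.212, 0.195)
t=2.500: state=(0.478, 0.238, 0.285)
t=3.000: state=(0.379, 0.241, 0.380)
t=3.500: state=(0.303, 0.224, 0.472)
t=4.000: state=(0.248, 0.197, 0.555)
t=4.500: state=(0.209, 0.165, 0.627)
t=5.000: state=(0.181, 0.134, 0.686)
t=5.500: state=(0.161, 0.106, 0.733)
t=6.000: state=(0.148, 0.083, 0.770)
t=6.500: state=(0.138, 0.064, 0.798)
t=7.000: state=(0.130, 0.049, 0.821)
t=7.500: state=(0.125, 0.037, 0.838)
t=8.000: state=(0.121, 0.028, 0.850)
t=8.500: state=(0.119, 0.021, 0.860)
t=9.000: state=(0.116, 0.016, 0.867)
t=9.500: state=(0.115, 0.012, 0.873)
t=10.000: state=(0.114, 0.009, 0.877)
t=10.500: state=(0.113, 0.007, 0.880)
t=11.000: state=(0.112, 0.005, 0.883)
t=11.500: state=(0.112, 0.004, 0.884)
t=11.960: state=(0.111, 0.003, 0.886)
compare at T: S=0.111, I=0.003, R=0.886

largest component: R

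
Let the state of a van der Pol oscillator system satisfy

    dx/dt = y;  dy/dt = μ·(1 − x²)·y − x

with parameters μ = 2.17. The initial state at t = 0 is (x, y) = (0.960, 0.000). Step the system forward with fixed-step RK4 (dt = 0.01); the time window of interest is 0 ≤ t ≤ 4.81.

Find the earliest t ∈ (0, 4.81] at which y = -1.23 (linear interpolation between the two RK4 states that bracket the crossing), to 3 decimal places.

t=0.000: state=(0.960, 0.000)
step 1 (dt=0.01): k1=(0.000, -0.960), k2=(-0.005, -0.961), k3=(-0.005, -0.961), k4=(-0.010, -0.962); state += dt/6·(k1+2k2+2k3+k4)
t=0.010: state=(0.960, -0.010)
t=0.020: state=(0.960, -0.019)
t=0.030: state=(0.960, -0.029)
continuing one RK4 step at a time; state shown every 20 steps (Δt=0.2):
t=0.200: state=(0.941, -0.195)
t=0.400: state=(0.881, -0.399)
t=0.600: state=(0.779, -0.635)
t=0.800: state=(0.622, -0.949)
t=0.920: state=(0.494, -1.208)
next step: t=0.930: state=(0.481, -1.233) — y has crossed -1.23
linear interpolation between t=0.920 (-1.20801) and t=0.930 (-1.23307) → t≈0.929

t = 0.929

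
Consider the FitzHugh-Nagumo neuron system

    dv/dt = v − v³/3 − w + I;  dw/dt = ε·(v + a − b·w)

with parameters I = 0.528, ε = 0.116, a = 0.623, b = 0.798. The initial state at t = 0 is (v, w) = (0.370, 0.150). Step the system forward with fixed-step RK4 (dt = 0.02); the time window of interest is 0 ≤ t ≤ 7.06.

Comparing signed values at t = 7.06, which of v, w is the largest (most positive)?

largest component: w

t=0.000: state=(0.370, 0.150)
step 1 (dt=0.02): k1=(0.731, 0.101), k2=(0.736, 0.102), k3=(0.736, 0.102), k4=(0.742, 0.103); state += dt/6·(k1+2k2+2k3+k4)
t=0.020: state=(0.385, 0.152)
t=0.040: state=(0.400, 0.154)
t=0.060: state=(0.415, 0.156)
continuing one RK4 step at a time; state shown every 25 steps (Δt=0.5):
t=0.500: state=(0.796, 0.211)
t=1.000: state=(1.257, 0.295)
t=1.500: state=(1.570, 0.399)
t=2.000: state=(1.689, 0.509)
t=2.500: state=(1.702, 0.618)
t=3.000: state=(1.672, 0.721)
t=3.500: state=(1.627, 0.817)
t=4.000: state=(1.576, 0.906)
t=4.500: state=(1.521, 0.988)
t=5.000: state=(1.464, 1.063)
t=5.500: state=(1.404, 1.132)
t=6.000: state=(1.341, 1.194)
t=6.500: state=(1.275, 1.249)
t=7.000: state=(1.204, 1.298)
t=7.060: state=(1.195, 1.304)
compare at T: v=1.195, w=1.304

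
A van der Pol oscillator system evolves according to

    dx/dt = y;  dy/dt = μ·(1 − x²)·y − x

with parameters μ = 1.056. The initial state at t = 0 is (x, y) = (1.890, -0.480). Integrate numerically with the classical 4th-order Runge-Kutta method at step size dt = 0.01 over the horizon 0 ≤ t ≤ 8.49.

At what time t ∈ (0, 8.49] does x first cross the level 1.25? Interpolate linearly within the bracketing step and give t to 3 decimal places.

t=0.000: state=(1.890, -0.480)
step 1 (dt=0.01): k1=(-0.480, -0.586), k2=(-0.483, -0.581), k3=(-0.483, -0.581), k4=(-0.486, -0.575); state += dt/6·(k1+2k2+2k3+k4)
t=0.010: state=(1.885, -0.486)
t=0.020: state=(1.880, -0.492)
t=0.030: state=(1.875, -0.497)
continuing one RK4 step at a time; state shown every 50 steps (Δt=0.5):
t=0.500: state=(1.590, -0.710)
t=0.910: state=(1.257, -0.932)
next step: t=0.920: state=(1.247, -0.939) — x has crossed 1.25
linear interpolation between t=0.910 (1.25667) and t=0.920 (1.24732) → t≈0.917

t = 0.917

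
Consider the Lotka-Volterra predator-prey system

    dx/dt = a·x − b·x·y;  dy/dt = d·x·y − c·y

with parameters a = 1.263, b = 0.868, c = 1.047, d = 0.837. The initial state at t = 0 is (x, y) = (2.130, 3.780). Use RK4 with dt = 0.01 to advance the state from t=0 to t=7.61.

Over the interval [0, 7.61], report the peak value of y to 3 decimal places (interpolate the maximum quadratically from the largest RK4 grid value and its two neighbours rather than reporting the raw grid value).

t=0.000: state=(2.130, 3.780)
step 1 (dt=0.01): k1=(-4.298, 2.781), k2=(-4.281, 2.723), k3=(-4.280, 2.723), k4=(-4.261, 2.665); state += dt/6·(k1+2k2+2k3+k4)
t=0.010: state=(2.087, 3.807)
t=0.020: state=(2.045, 3.833)
t=0.030: state=(2.003, 3.858)
continuing one RK4 step at a time; state shown every 25 steps (Δt=0.25):
t=0.250: state=(1.225, 4.106)
t=0.500: state=(0.704, 3.844)
t=0.750: state=(0.442, 3.325)
t=1.000: state=(0.313, 2.766)
t=1.250: state=(0.250, 2.256)
t=1.500: state=(0.220, 1.823)
t=1.750: state=(0.212, 1.468)
t=2.000: state=(0.218, 1.181)
t=2.250: state=(0.237, 0.953)
t=2.500: state=(0.270, 0.774)
t=2.750: state=(0.318, 0.633)
t=3.000: state=(0.385, 0.524)
t=3.250: state=(0.475, 0.441)
t=3.500: state=(0.596, 0.380)
t=3.750: state=(0.757, 0.337)
t=4.000: state=(0.968, 0.310)
t=4.250: state=(1.243, 0.300)
t=4.500: state=(1.596, 0.311)
t=4.750: state=(2.038, 0.349)
t=5.000: state=(2.570, 0.435)
t=5.250: state=(3.154, 0.609)
t=5.500: state=(3.665, 0.959)
t=5.750: state=(3.821, 1.631)
t=6.000: state=(3.300, 2.679)
t=6.250: state=(2.249, 3.699)
t=6.500: state=(1.305, 4.104)
t=6.750: state=(0.745, 3.891)
t=7.000: state=(0.463, 3.387)
t=7.250: state=(0.324, 2.825)
t=7.500: state=(0.255, 2.308)
t=7.610: state=(0.237, 2.104)
largest grid value and its neighbours: y(0.230)=4.10548, y(0.240)=4.10608, y(0.250)=4.10568
parabola through these three points peaks at t≈0.241 with y≈4.10608

max y = 4.106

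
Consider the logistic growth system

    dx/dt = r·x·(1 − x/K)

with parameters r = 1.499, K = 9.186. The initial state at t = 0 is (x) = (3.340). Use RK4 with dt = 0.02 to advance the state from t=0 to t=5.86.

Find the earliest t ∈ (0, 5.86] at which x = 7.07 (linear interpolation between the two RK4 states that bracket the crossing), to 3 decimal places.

t = 1.178

t=0.000: state=(3.340)
step 1 (dt=0.02): k1=(3.186), k2=(3.199), k3=(3.199), k4=(3.212); state += dt/6·(k1+2k2+2k3+k4)
t=0.020: state=(3.404)
t=0.040: state=(3.468)
t=0.060: state=(3.533)
continuing one RK4 step at a time; state shown every 10 steps (Δt=0.2):
t=0.200: state=(3.999)
t=0.400: state=(4.684)
t=0.600: state=(5.366)
t=0.800: state=(6.013)
t=1.000: state=(6.604)
t=1.160: state=(7.025)
next step: t=1.180: state=(7.074) — x has crossed 7.07
linear interpolation between t=1.160 (7.02525) and t=1.180 (7.07439) → t≈1.178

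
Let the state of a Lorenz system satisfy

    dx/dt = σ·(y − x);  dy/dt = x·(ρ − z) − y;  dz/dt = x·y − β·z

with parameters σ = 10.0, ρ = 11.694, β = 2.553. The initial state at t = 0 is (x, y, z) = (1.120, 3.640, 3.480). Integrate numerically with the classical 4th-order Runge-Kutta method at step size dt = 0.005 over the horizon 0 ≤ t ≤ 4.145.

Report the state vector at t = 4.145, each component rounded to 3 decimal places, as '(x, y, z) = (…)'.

t=0.000: state=(1.120, 3.640, 3.480)
step 1 (dt=0.005): k1=(25.200, 5.560, -4.808), k2=(24.709, 6.077, -4.531), k3=(24.734, 6.065, -4.536), k4=(24.267, 6.573, -4.262); state += dt/6·(k1+2k2+2k3+k4)
t=0.005: state=(1.244, 3.670, 3.457)
t=0.010: state=(1.363, 3.706, 3.437)
t=0.015: state=(1.478, 3.746, 3.420)
continuing one RK4 step at a time; state shown every 40 steps (Δt=0.2):
t=0.200: state=(5.210, 7.496, 5.099)
t=0.400: state=(8.767, 8.782, 13.970)
t=0.600: state=(4.881, 2.477, 14.290)
t=0.800: state=(2.212, 1.822, 9.486)
t=1.000: state=(2.492, 3.069, 6.525)
t=1.200: state=(4.496, 5.921, 6.400)
t=1.400: state=(7.333, 8.179, 11.145)
t=1.600: state=(6.201, 4.593, 14.018)
t=1.800: state=(3.594, 2.903, 10.892)
t=2.000: state=(3.386, 3.772, 8.215)
t=2.200: state=(4.873, 5.893, 8.080)
t=2.400: state=(6.652, 7.072, 11.204)
t=2.600: state=(5.877, 4.903, 12.862)
t=2.800: state=(4.209, 3.732, 10.854)
t=3.000: state=(4.110, 4.439, 9.037)
t=3.200: state=(5.240, 5.932, 9.274)
t=3.400: state=(6.199, 6.287, 11.373)
t=3.600: state=(5.500, 4.883, 12.013)
t=3.800: state=(4.523, 4.278, 10.620)
t=4.000: state=(4.607, 4.901, 9.562)
t=4.145: state=(5.181, 5.630, 9.746)

(x, y, z) = (5.181, 5.630, 9.746)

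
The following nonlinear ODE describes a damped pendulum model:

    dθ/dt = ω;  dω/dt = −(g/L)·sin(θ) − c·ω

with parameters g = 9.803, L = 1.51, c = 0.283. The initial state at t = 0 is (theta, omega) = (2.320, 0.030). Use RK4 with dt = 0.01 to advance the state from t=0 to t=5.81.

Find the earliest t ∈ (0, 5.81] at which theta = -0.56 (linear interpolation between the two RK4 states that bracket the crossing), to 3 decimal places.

t=0.000: state=(2.320, 0.030)
step 1 (dt=0.01): k1=(0.030, -4.762), k2=(0.006, -4.755), k3=(0.006, -4.755), k4=(-0.018, -4.748); state += dt/6·(k1+2k2+2k3+k4)
t=0.010: state=(2.320, -0.018)
t=0.020: state=(2.320, -0.065)
t=0.030: state=(2.319, -0.112)
continuing one RK4 step at a time; state shown every 20 steps (Δt=0.2):
t=0.200: state=(2.231, -0.920)
t=0.400: state=(1.946, -1.952)
t=0.600: state=(1.443, -3.082)
t=0.800: state=(0.726, -4.011)
t=1.000: state=(-0.108, -4.161)
t=1.110: state=(-0.549, -3.806)
next step: t=1.120: state=(-0.587, -3.760) — theta has crossed -0.56
linear interpolation between t=1.110 (-0.54928) and t=1.120 (-0.58711) → t≈1.113

t = 1.113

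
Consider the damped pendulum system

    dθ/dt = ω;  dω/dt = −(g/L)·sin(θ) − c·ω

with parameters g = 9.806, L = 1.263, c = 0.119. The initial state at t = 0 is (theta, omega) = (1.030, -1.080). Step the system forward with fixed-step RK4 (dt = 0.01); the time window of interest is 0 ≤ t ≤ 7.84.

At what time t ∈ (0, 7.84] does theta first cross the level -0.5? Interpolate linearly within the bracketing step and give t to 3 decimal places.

t=0.000: state=(1.030, -1.080)
step 1 (dt=0.01): k1=(-1.080, -6.528), k2=(-1.113, -6.502), k3=(-1.113, -6.501), k4=(-1.145, -6.475); state += dt/6·(k1+2k2+2k3+k4)
t=0.010: state=(1.019, -1.145)
t=0.020: state=(1.007, -1.209)
t=0.030: state=(0.995, -1.273)
continuing one RK4 step at a time; state shown every 50 steps (Δt=0.5):
t=0.500: state=(-0.110, -2.820)
t=0.640: state=(-0.484, -2.455)
next step: t=0.650: state=(-0.508, -2.415) — theta has crossed -0.5
linear interpolation between t=0.640 (-0.48364) and t=0.650 (-0.50799) → t≈0.647

t = 0.647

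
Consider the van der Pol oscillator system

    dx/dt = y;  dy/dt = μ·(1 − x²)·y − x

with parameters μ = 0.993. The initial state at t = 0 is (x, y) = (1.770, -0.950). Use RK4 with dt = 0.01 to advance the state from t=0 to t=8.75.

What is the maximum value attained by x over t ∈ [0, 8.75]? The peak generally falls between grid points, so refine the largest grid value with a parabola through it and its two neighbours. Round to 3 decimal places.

max x = 2.009

t=0.000: state=(1.770, -0.950)
step 1 (dt=0.01): k1=(-0.950, 0.242), k2=(-0.949, 0.228), k3=(-0.949, 0.229), k4=(-0.948, 0.215); state += dt/6·(k1+2k2+2k3+k4)
t=0.010: state=(1.761, -0.948)
t=0.020: state=(1.751, -0.946)
t=0.030: state=(1.742, -0.944)
continuing one RK4 step at a time; state shown every 50 steps (Δt=0.5):
t=0.500: state=(1.283, -1.063)
t=1.000: state=(0.643, -1.580)
t=1.500: state=(-0.388, -2.581)
t=2.000: state=(-1.649, -1.843)
t=2.500: state=(-2.032, 0.029)
t=3.000: state=(-1.862, 0.541)
t=3.500: state=(-1.532, 0.775)
t=4.000: state=(-1.070, 1.107)
t=4.500: state=(-0.367, 1.789)
t=5.000: state=(0.776, 2.671)
t=5.500: state=(1.839, 1.134)
t=6.000: state=(1.989, -0.247)
t=6.500: state=(1.758, -0.615)
t=7.000: state=(1.390, -0.864)
t=7.500: state=(0.866, -1.283)
t=8.000: state=(0.033, -2.137)
t=8.500: state=(-1.222, -2.492)
t=8.750: state=(-1.733, -1.505)
largest grid value and its neighbours: x(5.840)=2.00916, x(5.850)=2.00919, x(5.860)=2.00901
parabola through these three points peaks at t≈5.846 with x≈2.00920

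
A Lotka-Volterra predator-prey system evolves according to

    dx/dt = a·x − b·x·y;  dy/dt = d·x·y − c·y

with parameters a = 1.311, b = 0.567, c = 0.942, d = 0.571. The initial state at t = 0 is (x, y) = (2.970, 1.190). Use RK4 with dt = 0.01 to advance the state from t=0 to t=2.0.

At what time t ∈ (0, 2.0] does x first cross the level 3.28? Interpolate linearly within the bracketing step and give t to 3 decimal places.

t = 0.169

t=0.000: state=(2.970, 1.190)
step 1 (dt=0.01): k1=(1.890, 0.897), k2=(1.888, 0.907), k3=(1.888, 0.907), k4=(1.886, 0.917); state += dt/6·(k1+2k2+2k3+k4)
t=0.010: state=(2.989, 1.199)
t=0.020: state=(3.008, 1.208)
t=0.030: state=(3.027, 1.218)
continuing one RK4 step at a time; state shown every 10 steps (Δt=0.1):
t=0.100: state=(3.156, 1.290)
t=0.160: state=(3.264, 1.361)
next step: t=0.170: state=(3.282, 1.374) — x has crossed 3.28
linear interpolation between t=0.160 (3.26429) and t=0.170 (3.28183) → t≈0.169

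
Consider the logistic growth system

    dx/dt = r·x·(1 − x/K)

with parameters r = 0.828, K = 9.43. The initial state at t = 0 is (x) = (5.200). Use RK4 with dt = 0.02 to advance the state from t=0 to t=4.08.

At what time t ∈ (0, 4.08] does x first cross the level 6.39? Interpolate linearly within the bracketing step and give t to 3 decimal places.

t=0.000: state=(5.200)
step 1 (dt=0.02): k1=(1.931), k2=(1.930), k3=(1.930), k4=(1.928); state += dt/6·(k1+2k2+2k3+k4)
t=0.020: state=(5.239)
t=0.040: state=(5.277)
t=0.060: state=(5.316)
continuing one RK4 step at a time; state shown every 10 steps (Δt=0.2):
t=0.200: state=(5.582)
t=0.400: state=(5.953)
t=0.600: state=(6.308)
t=0.640: state=(6.377)
next step: t=0.660: state=(6.411) — x has crossed 6.39
linear interpolation between t=0.640 (6.37659) and t=0.660 (6.41069) → t≈0.648

t = 0.648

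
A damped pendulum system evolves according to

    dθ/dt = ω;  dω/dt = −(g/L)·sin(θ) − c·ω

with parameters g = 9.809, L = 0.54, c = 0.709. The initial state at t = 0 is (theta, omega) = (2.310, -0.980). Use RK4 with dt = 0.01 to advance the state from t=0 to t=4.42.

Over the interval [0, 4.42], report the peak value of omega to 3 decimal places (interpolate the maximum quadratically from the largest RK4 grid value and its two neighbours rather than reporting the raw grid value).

max omega = 5.113

t=0.000: state=(2.310, -0.980)
step 1 (dt=0.01): k1=(-0.980, -12.729), k2=(-1.044, -12.744), k3=(-1.044, -12.748), k4=(-1.107, -12.766); state += dt/6·(k1+2k2+2k3+k4)
t=0.010: state=(2.300, -1.107)
t=0.020: state=(2.288, -1.235)
t=0.030: state=(2.275, -1.364)
continuing one RK4 step at a time; state shown every 20 steps (Δt=0.2):
t=0.200: state=(1.848, -3.714)
t=0.400: state=(0.818, -6.394)
t=0.600: state=(-0.494, -5.983)
t=0.800: state=(-1.357, -2.436)
t=1.000: state=(-1.467, 1.255)
t=1.200: state=(-0.899, 4.234)
t=1.400: state=(0.077, 4.977)
t=1.600: state=(0.877, 2.662)
t=1.800: state=(1.082, -0.600)
t=2.000: state=(0.681, -3.198)
t=2.200: state=(-0.061, -3.788)
t=2.400: state=(-0.668, -1.981)
t=2.600: state=(-0.799, 0.660)
t=2.800: state=(-0.450, 2.621)
t=3.000: state=(0.127, 2.797)
t=3.200: state=(0.548, 1.212)
t=3.400: state=(0.580, -0.859)
t=3.600: state=(0.256, -2.171)
t=3.800: state=(-0.185, -1.975)
t=4.000: state=(-0.451, -0.572)
t=4.200: state=(-0.404, 0.987)
t=4.400: state=(-0.111, 1.745)
t=4.420: state=(-0.076, 1.755)
largest grid value and its neighbours: omega(1.340)=5.11169, omega(1.350)=5.11185, omega(1.360)=5.10291
parabola through these three points peaks at t≈1.345 with omega≈5.11291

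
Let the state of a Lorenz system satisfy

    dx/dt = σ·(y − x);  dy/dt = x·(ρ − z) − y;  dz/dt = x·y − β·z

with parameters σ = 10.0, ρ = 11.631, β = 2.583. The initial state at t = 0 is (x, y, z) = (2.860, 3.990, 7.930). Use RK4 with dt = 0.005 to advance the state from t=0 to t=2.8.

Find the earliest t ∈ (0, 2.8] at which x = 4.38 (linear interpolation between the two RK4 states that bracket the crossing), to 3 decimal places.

t=0.000: state=(2.860, 3.990, 7.930)
step 1 (dt=0.005): k1=(11.300, 6.595, -9.072), k2=(11.182, 6.748, -8.853), k3=(11.189, 6.745, -8.854), k4=(11.078, 6.897, -8.636); state += dt/6·(k1+2k2+2k3+k4)
t=0.005: state=(2.916, 4.024, 7.886)
t=0.010: state=(2.971, 4.059, 7.844)
t=0.015: state=(3.025, 4.096, 7.804)
continuing one RK4 step at a time; state shown every 20 steps (Δt=0.1):
t=0.100: state=(3.888, 4.909, 7.461)
t=0.145: state=(4.361, 5.444, 7.551)
next step: t=0.150: state=(4.415, 5.506, 7.573) — x has crossed 4.38
linear interpolation between t=0.145 (4.36090) and t=0.150 (4.41526) → t≈0.147

t = 0.147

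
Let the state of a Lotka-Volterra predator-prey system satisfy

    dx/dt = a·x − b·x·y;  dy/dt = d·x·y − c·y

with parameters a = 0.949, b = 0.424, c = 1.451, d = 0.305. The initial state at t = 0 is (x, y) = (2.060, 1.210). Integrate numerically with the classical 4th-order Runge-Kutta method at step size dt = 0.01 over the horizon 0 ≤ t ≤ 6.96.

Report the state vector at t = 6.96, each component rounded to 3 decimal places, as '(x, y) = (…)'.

(x, y) = (4.156, 0.625)

t=0.000: state=(2.060, 1.210)
step 1 (dt=0.01): k1=(0.898, -0.995), k2=(0.904, -0.990), k3=(0.904, -0.990), k4=(0.911, -0.984); state += dt/6·(k1+2k2+2k3+k4)
t=0.010: state=(2.069, 1.200)
t=0.020: state=(2.078, 1.190)
t=0.030: state=(2.088, 1.181)
continuing one RK4 step at a time; state shown every 25 steps (Δt=0.25):
t=0.250: state=(2.325, 0.995)
t=0.500: state=(2.676, 0.837)
t=0.750: state=(3.124, 0.726)
t=1.000: state=(3.682, 0.654)
t=1.250: state=(4.365, 0.618)
t=1.500: state=(5.185, 0.618)
t=1.750: state=(6.145, 0.662)
t=2.000: state=(7.227, 0.766)
t=2.250: state=(8.367, 0.966)
t=2.500: state=(9.411, 1.326)
t=2.750: state=(10.059, 1.945)
t=3.000: state=(9.888, 2.915)
t=3.250: state=(8.634, 4.136)
t=3.500: state=(6.657, 5.166)
t=3.750: state=(4.754, 5.539)
t=4.000: state=(3.388, 5.236)
t=4.250: state=(2.551, 4.556)
t=4.500: state=(2.080, 3.775)
t=4.750: state=(1.838, 3.046)
t=5.000: state=(1.745, 2.428)
t=5.250: state=(1.758, 1.930)
t=5.500: state=(1.856, 1.540)
t=5.750: state=(2.032, 1.242)
t=6.000: state=(2.287, 1.018)
t=6.250: state=(2.626, 0.854)
t=6.500: state=(3.061, 0.738)
t=6.750: state=(3.605, 0.661)
t=6.960: state=(4.156, 0.625)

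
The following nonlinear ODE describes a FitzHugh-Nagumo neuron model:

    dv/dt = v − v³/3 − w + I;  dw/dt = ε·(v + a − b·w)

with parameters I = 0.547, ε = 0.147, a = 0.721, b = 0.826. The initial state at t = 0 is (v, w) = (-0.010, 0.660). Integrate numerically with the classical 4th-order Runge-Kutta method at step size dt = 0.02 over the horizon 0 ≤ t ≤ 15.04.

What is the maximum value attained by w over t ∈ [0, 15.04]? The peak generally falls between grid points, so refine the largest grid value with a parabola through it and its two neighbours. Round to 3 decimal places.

t=0.000: state=(-0.010, 0.660)
step 1 (dt=0.02): k1=(-0.123, 0.024), k2=(-0.124, 0.024), k3=(-0.124, 0.024), k4=(-0.126, 0.024); state += dt/6·(k1+2k2+2k3+k4)
t=0.020: state=(-0.012, 0.660)
t=0.040: state=(-0.015, 0.661)
t=0.060: state=(-0.018, 0.661)
continuing one RK4 step at a time; state shown every 25 steps (Δt=0.5):
t=0.500: state=(-0.093, 0.669)
t=1.000: state=(-0.232, 0.670)
t=1.500: state=(-0.451, 0.658)
t=2.000: state=(-0.762, 0.628)
t=2.500: state=(-1.116, 0.575)
t=3.000: state=(-1.402, 0.502)
t=3.500: state=(-1.552, 0.418)
t=4.000: state=(-1.598, 0.332)
t=4.500: state=(-1.589, 0.250)
t=5.000: state=(-1.558, 0.174)
t=5.500: state=(-1.517, 0.106)
t=6.000: state=(-1.471, 0.044)
t=6.500: state=(-1.424, -0.010)
t=7.000: state=(-1.376, -0.058)
t=7.500: state=(-1.327, -0.099)
t=8.000: state=(-1.277, -0.135)
t=8.500: state=(-1.227, -0.165)
t=9.000: state=(-1.176, -0.190)
t=9.500: state=(-1.124, -0.209)
t=10.000: state=(-1.071, -0.224)
t=10.500: state=(-1.015, -0.233)
t=11.000: state=(-0.957, -0.238)
t=11.500: state=(-0.894, -0.239)
t=12.000: state=(-0.826, -0.235)
t=12.500: state=(-0.749, -0.226)
t=13.000: state=(-0.660, -0.211)
t=13.500: state=(-0.552, -0.191)
t=14.000: state=(-0.414, -0.163)
t=14.500: state=(-0.224, -0.125)
t=15.000: state=(0.053, -0.073)
t=15.040: state=(0.080, -0.068)
largest grid value and its neighbours: w(0.780)=0.67082, w(0.800)=0.67083, w(0.820)=0.67081
parabola through these three points peaks at t≈0.796 with w≈0.67083

max w = 0.671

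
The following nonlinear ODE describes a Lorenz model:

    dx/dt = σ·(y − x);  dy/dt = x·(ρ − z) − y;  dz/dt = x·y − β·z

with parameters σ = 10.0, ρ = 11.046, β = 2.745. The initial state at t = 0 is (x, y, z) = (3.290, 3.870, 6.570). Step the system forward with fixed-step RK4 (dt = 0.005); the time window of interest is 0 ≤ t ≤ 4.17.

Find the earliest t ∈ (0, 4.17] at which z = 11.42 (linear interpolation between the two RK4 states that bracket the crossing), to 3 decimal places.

t=0.000: state=(3.290, 3.870, 6.570)
step 1 (dt=0.005): k1=(5.800, 10.856, -5.302), k2=(5.926, 10.938, -5.120), k3=(5.925, 10.937, -5.120), k4=(6.051, 11.019, -4.936); state += dt/6·(k1+2k2+2k3+k4)
t=0.005: state=(3.320, 3.925, 6.544)
t=0.010: state=(3.350, 3.980, 6.521)
t=0.015: state=(3.383, 4.037, 6.499)
continuing one RK4 step at a time; state shown every 40 steps (Δt=0.2):
t=0.200: state=(5.254, 6.506, 7.303)
t=0.395: state=(7.051, 7.226, 11.347)
next step: t=0.400: state=(7.058, 7.177, 11.444) — z has crossed 11.42
linear interpolation between t=0.395 (11.34656) and t=0.400 (11.44419) → t≈0.399

t = 0.399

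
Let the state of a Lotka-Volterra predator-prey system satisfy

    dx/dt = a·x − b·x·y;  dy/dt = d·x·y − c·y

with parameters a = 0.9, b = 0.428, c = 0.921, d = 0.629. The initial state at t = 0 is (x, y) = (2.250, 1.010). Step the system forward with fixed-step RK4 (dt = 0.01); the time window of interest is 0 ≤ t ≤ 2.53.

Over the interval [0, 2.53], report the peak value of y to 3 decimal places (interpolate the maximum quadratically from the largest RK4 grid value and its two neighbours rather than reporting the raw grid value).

max y = 4.274

t=0.000: state=(2.250, 1.010)
step 1 (dt=0.01): k1=(1.052, 0.499), k2=(1.052, 0.504), k3=(1.052, 0.504), k4=(1.052, 0.508); state += dt/6·(k1+2k2+2k3+k4)
t=0.010: state=(2.261, 1.015)
t=0.020: state=(2.271, 1.020)
t=0.030: state=(2.282, 1.025)
continuing one RK4 step at a time; state shown every 10 steps (Δt=0.1):
t=0.100: state=(2.355, 1.065)
t=0.200: state=(2.459, 1.130)
t=0.300: state=(2.559, 1.207)
t=0.400: state=(2.654, 1.296)
t=0.500: state=(2.742, 1.401)
t=0.600: state=(2.818, 1.522)
t=0.700: state=(2.881, 1.661)
t=0.800: state=(2.926, 1.818)
t=0.900: state=(2.951, 1.995)
t=1.000: state=(2.952, 2.191)
t=1.100: state=(2.928, 2.405)
t=1.200: state=(2.876, 2.633)
t=1.300: state=(2.798, 2.870)
t=1.400: state=(2.693, 3.112)
t=1.500: state=(2.566, 3.349)
t=1.600: state=(2.421, 3.573)
t=1.700: state=(2.264, 3.776)
t=1.800: state=(2.099, 3.950)
t=1.900: state=(1.933, 4.090)
t=2.000: state=(1.772, 4.191)
t=2.100: state=(1.618, 4.252)
t=2.200: state=(1.475, 4.274)
t=2.300: state=(1.344, 4.259)
t=2.400: state=(1.227, 4.211)
t=2.500: state=(1.123, 4.134)
t=2.530: state=(1.094, 4.107)
largest grid value and its neighbours: y(2.200)=4.27359, y(2.210)=4.27369, y(2.220)=4.27343
parabola through these three points peaks at t≈2.208 with y≈4.27370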